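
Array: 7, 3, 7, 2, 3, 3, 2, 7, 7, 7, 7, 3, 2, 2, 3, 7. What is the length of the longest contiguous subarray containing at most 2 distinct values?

5

add 7: window [7] (1 distinct), len 1
add 3: window [7, 3] (2 distinct), len 2
add 7: window [7, 3, 7] (2 distinct), len 3
add 2: window [7, 2] (2 distinct), len 2
add 3: window [2, 3] (2 distinct), len 2
add 3: window [2, 3, 3] (2 distinct), len 3
add 2: window [2, 3, 3, 2] (2 distinct), len 4
add 7: window [2, 7] (2 distinct), len 2
add 7: window [2, 7, 7] (2 distinct), len 3
add 7: window [2, 7, 7, 7] (2 distinct), len 4
add 7: window [2, 7, 7, 7, 7] (2 distinct), len 5
add 3: window [7, 7, 7, 7, 3] (2 distinct), len 5
add 2: window [3, 2] (2 distinct), len 2
add 2: window [3, 2, 2] (2 distinct), len 3
add 3: window [3, 2, 2, 3] (2 distinct), len 4
add 7: window [3, 7] (2 distinct), len 2
Longest length with ≤2 distinct: 5.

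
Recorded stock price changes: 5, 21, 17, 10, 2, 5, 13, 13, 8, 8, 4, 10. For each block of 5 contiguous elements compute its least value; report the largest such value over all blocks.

Window mins for each of the 8 positions:
[5, 21, 17, 10, 2] → min 2
[21, 17, 10, 2, 5] → min 2
[17, 10, 2, 5, 13] → min 2
[10, 2, 5, 13, 13] → min 2
[2, 5, 13, 13, 8] → min 2
[5, 13, 13, 8, 8] → min 5
[13, 13, 8, 8, 4] → min 4
[13, 8, 8, 4, 10] → min 4
Largest of these is 5.

5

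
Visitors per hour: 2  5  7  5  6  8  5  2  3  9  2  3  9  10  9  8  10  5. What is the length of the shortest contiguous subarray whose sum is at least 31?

4

add 2: running sum 2 < 31
add 5: running sum 7 < 31
add 7: running sum 14 < 31
add 5: running sum 19 < 31
add 6: running sum 25 < 31
end 5: [5, 7, 5, 6, 8] sum 31, len 5
end 6: [7, 5, 6, 8, 5] sum 31, len 5
end 7: [7, 5, 6, 8, 5, 2] sum 33, len 6
end 8: [7, 5, 6, 8, 5, 2, 3] sum 36, len 7
end 9: [6, 8, 5, 2, 3, 9] sum 33, len 6
end 10: [6, 8, 5, 2, 3, 9, 2] sum 35, len 7
end 11: [8, 5, 2, 3, 9, 2, 3] sum 32, len 7
end 12: [5, 2, 3, 9, 2, 3, 9] sum 33, len 7
end 13: [9, 2, 3, 9, 10] sum 33, len 5
end 14: [3, 9, 10, 9] sum 31, len 4
end 15: [9, 10, 9, 8] sum 36, len 4
end 16: [10, 9, 8, 10] sum 37, len 4
end 17: [9, 8, 10, 5] sum 32, len 4
Shortest qualifying length: 4.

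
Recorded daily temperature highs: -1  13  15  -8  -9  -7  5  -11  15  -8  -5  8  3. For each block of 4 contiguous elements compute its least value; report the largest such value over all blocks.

-1 13 15 -8 → min -8
13 15 -8 -9 → min -9
15 -8 -9 -7 → min -9
-8 -9 -7 5 → min -9
-9 -7 5 -11 → min -11
-7 5 -11 15 → min -11
5 -11 15 -8 → min -11
-11 15 -8 -5 → min -11
15 -8 -5 8 → min -8
-8 -5 8 3 → min -8
Largest of these is -8.

-8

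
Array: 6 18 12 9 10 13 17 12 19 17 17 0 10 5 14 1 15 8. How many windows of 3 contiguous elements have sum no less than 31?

10

[6, 18, 12] → sum 36  ≥ 31 ✓
[18, 12, 9] → sum 39  ≥ 31 ✓
[12, 9, 10] → sum 31  ≥ 31 ✓
[9, 10, 13] → sum 32  ≥ 31 ✓
[10, 13, 17] → sum 40  ≥ 31 ✓
[13, 17, 12] → sum 42  ≥ 31 ✓
[17, 12, 19] → sum 48  ≥ 31 ✓
[12, 19, 17] → sum 48  ≥ 31 ✓
[19, 17, 17] → sum 53  ≥ 31 ✓
[17, 17, 0] → sum 34  ≥ 31 ✓
[17, 0, 10] → sum 27
[0, 10, 5] → sum 15
[10, 5, 14] → sum 29
[5, 14, 1] → sum 20
[14, 1, 15] → sum 30
[1, 15, 8] → sum 24
10 windows satisfy the condition.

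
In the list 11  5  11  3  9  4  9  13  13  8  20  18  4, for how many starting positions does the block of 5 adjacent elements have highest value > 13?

3

11 5 11 3 9 → max 11
5 11 3 9 4 → max 11
11 3 9 4 9 → max 11
3 9 4 9 13 → max 13
9 4 9 13 13 → max 13
4 9 13 13 8 → max 13
9 13 13 8 20 → max 20  > 13 ✓
13 13 8 20 18 → max 20  > 13 ✓
13 8 20 18 4 → max 20  > 13 ✓
3 windows satisfy the condition.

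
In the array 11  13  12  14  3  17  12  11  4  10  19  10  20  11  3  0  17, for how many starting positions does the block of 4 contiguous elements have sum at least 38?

11

11 13 12 14 → sum 50  ≥ 38 ✓
13 12 14 3 → sum 42  ≥ 38 ✓
12 14 3 17 → sum 46  ≥ 38 ✓
14 3 17 12 → sum 46  ≥ 38 ✓
3 17 12 11 → sum 43  ≥ 38 ✓
17 12 11 4 → sum 44  ≥ 38 ✓
12 11 4 10 → sum 37
11 4 10 19 → sum 44  ≥ 38 ✓
4 10 19 10 → sum 43  ≥ 38 ✓
10 19 10 20 → sum 59  ≥ 38 ✓
19 10 20 11 → sum 60  ≥ 38 ✓
10 20 11 3 → sum 44  ≥ 38 ✓
20 11 3 0 → sum 34
11 3 0 17 → sum 31
11 windows satisfy the condition.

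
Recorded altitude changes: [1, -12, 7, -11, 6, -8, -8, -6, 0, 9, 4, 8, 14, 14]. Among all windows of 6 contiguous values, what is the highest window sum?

49

(1, -12, 7, -11, 6, -8) → sum -17
(-12, 7, -11, 6, -8, -8) → sum -26
(7, -11, 6, -8, -8, -6) → sum -20
(-11, 6, -8, -8, -6, 0) → sum -27
(6, -8, -8, -6, 0, 9) → sum -7
(-8, -8, -6, 0, 9, 4) → sum -9
(-8, -6, 0, 9, 4, 8) → sum 7
(-6, 0, 9, 4, 8, 14) → sum 29
(0, 9, 4, 8, 14, 14) → sum 49
Highest of these is 49.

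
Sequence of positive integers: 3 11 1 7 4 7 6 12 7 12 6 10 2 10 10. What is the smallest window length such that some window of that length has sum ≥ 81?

Extend right; whenever the sum reaches 81, record the length and shrink from the left:
add 3: running sum 3 < 81
add 11: running sum 14 < 81
add 1: running sum 15 < 81
add 7: running sum 22 < 81
add 4: running sum 26 < 81
add 7: running sum 33 < 81
add 6: running sum 39 < 81
add 12: running sum 51 < 81
add 7: running sum 58 < 81
add 12: running sum 70 < 81
add 6: running sum 76 < 81
add 10: shortest ending here [11, 1, 7, 4, 7, 6, 12, 7, 12, 6, 10] sum 83, len 11
add 2: shortest ending here [11, 1, 7, 4, 7, 6, 12, 7, 12, 6, 10, 2] sum 85, len 12
add 10: shortest ending here [7, 4, 7, 6, 12, 7, 12, 6, 10, 2, 10] sum 83, len 11
add 10: shortest ending here [7, 6, 12, 7, 12, 6, 10, 2, 10, 10] sum 82, len 10
Shortest qualifying length: 10.

10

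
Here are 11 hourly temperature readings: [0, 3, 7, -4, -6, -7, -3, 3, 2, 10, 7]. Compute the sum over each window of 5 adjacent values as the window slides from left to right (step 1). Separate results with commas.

Sliding a size-5 window across the 11 values:
(0, 3, 7, -4, -6) → sum 0
(3, 7, -4, -6, -7) → sum -7
(7, -4, -6, -7, -3) → sum -13
(-4, -6, -7, -3, 3) → sum -17
(-6, -7, -3, 3, 2) → sum -11
(-7, -3, 3, 2, 10) → sum 5
(-3, 3, 2, 10, 7) → sum 19

0, -7, -13, -17, -11, 5, 19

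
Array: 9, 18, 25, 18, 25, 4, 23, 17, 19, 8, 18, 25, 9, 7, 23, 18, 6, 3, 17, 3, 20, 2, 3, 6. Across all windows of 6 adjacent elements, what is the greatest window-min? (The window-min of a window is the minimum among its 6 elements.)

8

[9, 18, 25, 18, 25, 4] → min 4
[18, 25, 18, 25, 4, 23] → min 4
[25, 18, 25, 4, 23, 17] → min 4
[18, 25, 4, 23, 17, 19] → min 4
[25, 4, 23, 17, 19, 8] → min 4
[4, 23, 17, 19, 8, 18] → min 4
[23, 17, 19, 8, 18, 25] → min 8
[17, 19, 8, 18, 25, 9] → min 8
[19, 8, 18, 25, 9, 7] → min 7
[8, 18, 25, 9, 7, 23] → min 7
[18, 25, 9, 7, 23, 18] → min 7
[25, 9, 7, 23, 18, 6] → min 6
[9, 7, 23, 18, 6, 3] → min 3
[7, 23, 18, 6, 3, 17] → min 3
[23, 18, 6, 3, 17, 3] → min 3
[18, 6, 3, 17, 3, 20] → min 3
[6, 3, 17, 3, 20, 2] → min 2
[3, 17, 3, 20, 2, 3] → min 2
[17, 3, 20, 2, 3, 6] → min 2
Greatest of these is 8.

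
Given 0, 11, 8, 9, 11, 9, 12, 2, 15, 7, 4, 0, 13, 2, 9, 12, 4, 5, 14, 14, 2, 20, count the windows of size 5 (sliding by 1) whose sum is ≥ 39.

0 11 8 9 11 → sum 39  ≥ 39 ✓
11 8 9 11 9 → sum 48  ≥ 39 ✓
8 9 11 9 12 → sum 49  ≥ 39 ✓
9 11 9 12 2 → sum 43  ≥ 39 ✓
11 9 12 2 15 → sum 49  ≥ 39 ✓
9 12 2 15 7 → sum 45  ≥ 39 ✓
12 2 15 7 4 → sum 40  ≥ 39 ✓
2 15 7 4 0 → sum 28
15 7 4 0 13 → sum 39  ≥ 39 ✓
7 4 0 13 2 → sum 26
4 0 13 2 9 → sum 28
0 13 2 9 12 → sum 36
13 2 9 12 4 → sum 40  ≥ 39 ✓
2 9 12 4 5 → sum 32
9 12 4 5 14 → sum 44  ≥ 39 ✓
12 4 5 14 14 → sum 49  ≥ 39 ✓
4 5 14 14 2 → sum 39  ≥ 39 ✓
5 14 14 2 20 → sum 55  ≥ 39 ✓
13 windows satisfy the condition.

13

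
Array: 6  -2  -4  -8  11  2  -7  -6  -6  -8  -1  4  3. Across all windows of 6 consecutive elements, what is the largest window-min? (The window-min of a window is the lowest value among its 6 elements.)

-8

(6, -2, -4, -8, 11, 2) → min -8
(-2, -4, -8, 11, 2, -7) → min -8
(-4, -8, 11, 2, -7, -6) → min -8
(-8, 11, 2, -7, -6, -6) → min -8
(11, 2, -7, -6, -6, -8) → min -8
(2, -7, -6, -6, -8, -1) → min -8
(-7, -6, -6, -8, -1, 4) → min -8
(-6, -6, -8, -1, 4, 3) → min -8
Largest of these is -8.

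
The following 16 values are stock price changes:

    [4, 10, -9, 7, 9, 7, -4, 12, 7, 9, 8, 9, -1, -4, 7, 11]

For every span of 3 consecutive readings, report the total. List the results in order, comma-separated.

Sliding a size-3 window across the 16 values:
4 10 -9 → sum 5
10 -9 7 → sum 8
-9 7 9 → sum 7
7 9 7 → sum 23
9 7 -4 → sum 12
7 -4 12 → sum 15
-4 12 7 → sum 15
12 7 9 → sum 28
7 9 8 → sum 24
9 8 9 → sum 26
8 9 -1 → sum 16
9 -1 -4 → sum 4
-1 -4 7 → sum 2
-4 7 11 → sum 14

5, 8, 7, 23, 12, 15, 15, 28, 24, 26, 16, 4, 2, 14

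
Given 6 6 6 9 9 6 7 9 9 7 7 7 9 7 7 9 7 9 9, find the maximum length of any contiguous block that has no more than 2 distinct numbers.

13

add 6: window [6] (1 distinct), len 1
add 6: window [6, 6] (1 distinct), len 2
add 6: window [6, 6, 6] (1 distinct), len 3
add 9: window [6, 6, 6, 9] (2 distinct), len 4
add 9: window [6, 6, 6, 9, 9] (2 distinct), len 5
add 6: window [6, 6, 6, 9, 9, 6] (2 distinct), len 6
add 7: window [6, 7] (2 distinct), len 2
add 9: window [7, 9] (2 distinct), len 2
add 9: window [7, 9, 9] (2 distinct), len 3
add 7: window [7, 9, 9, 7] (2 distinct), len 4
add 7: window [7, 9, 9, 7, 7] (2 distinct), len 5
add 7: window [7, 9, 9, 7, 7, 7] (2 distinct), len 6
add 9: window [7, 9, 9, 7, 7, 7, 9] (2 distinct), len 7
add 7: window [7, 9, 9, 7, 7, 7, 9, 7] (2 distinct), len 8
add 7: window [7, 9, 9, 7, 7, 7, 9, 7, 7] (2 distinct), len 9
add 9: window [7, 9, 9, 7, 7, 7, 9, 7, 7, 9] (2 distinct), len 10
add 7: window [7, 9, 9, 7, 7, 7, 9, 7, 7, 9, 7] (2 distinct), len 11
add 9: window [7, 9, 9, 7, 7, 7, 9, 7, 7, 9, 7, 9] (2 distinct), len 12
add 9: window [7, 9, 9, 7, 7, 7, 9, 7, 7, 9, 7, 9, 9] (2 distinct), len 13
Longest length with ≤2 distinct: 13.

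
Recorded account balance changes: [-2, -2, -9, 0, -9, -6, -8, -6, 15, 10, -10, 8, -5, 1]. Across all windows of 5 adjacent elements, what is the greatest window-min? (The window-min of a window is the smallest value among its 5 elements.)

-8

(-2, -2, -9, 0, -9) → min -9
(-2, -9, 0, -9, -6) → min -9
(-9, 0, -9, -6, -8) → min -9
(0, -9, -6, -8, -6) → min -9
(-9, -6, -8, -6, 15) → min -9
(-6, -8, -6, 15, 10) → min -8
(-8, -6, 15, 10, -10) → min -10
(-6, 15, 10, -10, 8) → min -10
(15, 10, -10, 8, -5) → min -10
(10, -10, 8, -5, 1) → min -10
Greatest of these is -8.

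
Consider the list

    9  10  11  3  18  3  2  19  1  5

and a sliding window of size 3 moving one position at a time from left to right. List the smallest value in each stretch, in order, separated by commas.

9, 3, 3, 3, 2, 2, 1, 1

Sliding a size-3 window across the 10 values:
9 10 11 → min 9
10 11 3 → min 3
11 3 18 → min 3
3 18 3 → min 3
18 3 2 → min 2
3 2 19 → min 2
2 19 1 → min 1
19 1 5 → min 1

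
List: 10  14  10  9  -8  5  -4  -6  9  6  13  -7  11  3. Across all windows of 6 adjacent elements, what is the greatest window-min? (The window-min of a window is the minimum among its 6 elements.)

-6

Each size-6 window and its min:
[10, 14, 10, 9, -8, 5] → min -8
[14, 10, 9, -8, 5, -4] → min -8
[10, 9, -8, 5, -4, -6] → min -8
[9, -8, 5, -4, -6, 9] → min -8
[-8, 5, -4, -6, 9, 6] → min -8
[5, -4, -6, 9, 6, 13] → min -6
[-4, -6, 9, 6, 13, -7] → min -7
[-6, 9, 6, 13, -7, 11] → min -7
[9, 6, 13, -7, 11, 3] → min -7
Greatest of these is -6.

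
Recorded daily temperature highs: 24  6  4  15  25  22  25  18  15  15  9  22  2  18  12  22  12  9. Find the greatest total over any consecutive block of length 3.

(24, 6, 4) → sum 34
(6, 4, 15) → sum 25
(4, 15, 25) → sum 44
(15, 25, 22) → sum 62
(25, 22, 25) → sum 72
(22, 25, 18) → sum 65
(25, 18, 15) → sum 58
(18, 15, 15) → sum 48
(15, 15, 9) → sum 39
(15, 9, 22) → sum 46
(9, 22, 2) → sum 33
(22, 2, 18) → sum 42
(2, 18, 12) → sum 32
(18, 12, 22) → sum 52
(12, 22, 12) → sum 46
(22, 12, 9) → sum 43
Greatest of these is 72.

72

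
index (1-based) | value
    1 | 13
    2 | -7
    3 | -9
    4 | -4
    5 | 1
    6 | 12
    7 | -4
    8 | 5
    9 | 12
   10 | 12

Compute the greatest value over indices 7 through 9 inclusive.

12

Elements at indices 7..9: -4, 5, 12
max(-4, 5, 12) = 12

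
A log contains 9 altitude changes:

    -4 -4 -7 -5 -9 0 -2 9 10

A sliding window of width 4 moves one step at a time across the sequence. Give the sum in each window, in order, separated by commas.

-20, -25, -21, -16, -2, 17

(-4, -4, -7, -5) → sum -20
(-4, -7, -5, -9) → sum -25
(-7, -5, -9, 0) → sum -21
(-5, -9, 0, -2) → sum -16
(-9, 0, -2, 9) → sum -2
(0, -2, 9, 10) → sum 17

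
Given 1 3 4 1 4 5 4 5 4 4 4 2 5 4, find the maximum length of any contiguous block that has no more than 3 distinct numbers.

add 1: window [1] (1 distinct), len 1
add 3: window [1, 3] (2 distinct), len 2
add 4: window [1, 3, 4] (3 distinct), len 3
add 1: window [1, 3, 4, 1] (3 distinct), len 4
add 4: window [1, 3, 4, 1, 4] (3 distinct), len 5
add 5: window [4, 1, 4, 5] (3 distinct), len 4
add 4: window [4, 1, 4, 5, 4] (3 distinct), len 5
add 5: window [4, 1, 4, 5, 4, 5] (3 distinct), len 6
add 4: window [4, 1, 4, 5, 4, 5, 4] (3 distinct), len 7
add 4: window [4, 1, 4, 5, 4, 5, 4, 4] (3 distinct), len 8
add 4: window [4, 1, 4, 5, 4, 5, 4, 4, 4] (3 distinct), len 9
add 2: window [4, 5, 4, 5, 4, 4, 4, 2] (3 distinct), len 8
add 5: window [4, 5, 4, 5, 4, 4, 4, 2, 5] (3 distinct), len 9
add 4: window [4, 5, 4, 5, 4, 4, 4, 2, 5, 4] (3 distinct), len 10
Longest length with ≤3 distinct: 10.

10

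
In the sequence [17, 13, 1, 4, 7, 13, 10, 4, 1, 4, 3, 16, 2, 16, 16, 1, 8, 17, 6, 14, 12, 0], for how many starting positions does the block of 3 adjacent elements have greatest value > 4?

[17, 13, 1] → max 17  > 4 ✓
[13, 1, 4] → max 13  > 4 ✓
[1, 4, 7] → max 7  > 4 ✓
[4, 7, 13] → max 13  > 4 ✓
[7, 13, 10] → max 13  > 4 ✓
[13, 10, 4] → max 13  > 4 ✓
[10, 4, 1] → max 10  > 4 ✓
[4, 1, 4] → max 4
[1, 4, 3] → max 4
[4, 3, 16] → max 16  > 4 ✓
[3, 16, 2] → max 16  > 4 ✓
[16, 2, 16] → max 16  > 4 ✓
[2, 16, 16] → max 16  > 4 ✓
[16, 16, 1] → max 16  > 4 ✓
[16, 1, 8] → max 16  > 4 ✓
[1, 8, 17] → max 17  > 4 ✓
[8, 17, 6] → max 17  > 4 ✓
[17, 6, 14] → max 17  > 4 ✓
[6, 14, 12] → max 14  > 4 ✓
[14, 12, 0] → max 14  > 4 ✓
18 windows satisfy the condition.

18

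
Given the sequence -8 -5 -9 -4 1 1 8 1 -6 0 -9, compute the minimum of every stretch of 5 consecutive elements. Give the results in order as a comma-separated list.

(-8, -5, -9, -4, 1) → min -9
(-5, -9, -4, 1, 1) → min -9
(-9, -4, 1, 1, 8) → min -9
(-4, 1, 1, 8, 1) → min -4
(1, 1, 8, 1, -6) → min -6
(1, 8, 1, -6, 0) → min -6
(8, 1, -6, 0, -9) → min -9

-9, -9, -9, -4, -6, -6, -9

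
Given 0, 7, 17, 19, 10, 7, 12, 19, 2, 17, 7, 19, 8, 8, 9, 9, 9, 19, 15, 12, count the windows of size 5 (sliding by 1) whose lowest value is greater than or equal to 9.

2

0 7 17 19 10 → min 0
7 17 19 10 7 → min 7
17 19 10 7 12 → min 7
19 10 7 12 19 → min 7
10 7 12 19 2 → min 2
7 12 19 2 17 → min 2
12 19 2 17 7 → min 2
19 2 17 7 19 → min 2
2 17 7 19 8 → min 2
17 7 19 8 8 → min 7
7 19 8 8 9 → min 7
19 8 8 9 9 → min 8
8 8 9 9 9 → min 8
8 9 9 9 19 → min 8
9 9 9 19 15 → min 9  ≥ 9 ✓
9 9 19 15 12 → min 9  ≥ 9 ✓
2 windows satisfy the condition.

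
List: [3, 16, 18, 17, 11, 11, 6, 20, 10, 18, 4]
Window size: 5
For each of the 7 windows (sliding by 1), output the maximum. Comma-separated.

18, 18, 18, 20, 20, 20, 20

3 16 18 17 11 → max 18
16 18 17 11 11 → max 18
18 17 11 11 6 → max 18
17 11 11 6 20 → max 20
11 11 6 20 10 → max 20
11 6 20 10 18 → max 20
6 20 10 18 4 → max 20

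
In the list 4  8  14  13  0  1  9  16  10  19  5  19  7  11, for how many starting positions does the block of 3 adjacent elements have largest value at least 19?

5

(4, 8, 14) → max 14
(8, 14, 13) → max 14
(14, 13, 0) → max 14
(13, 0, 1) → max 13
(0, 1, 9) → max 9
(1, 9, 16) → max 16
(9, 16, 10) → max 16
(16, 10, 19) → max 19  ≥ 19 ✓
(10, 19, 5) → max 19  ≥ 19 ✓
(19, 5, 19) → max 19  ≥ 19 ✓
(5, 19, 7) → max 19  ≥ 19 ✓
(19, 7, 11) → max 19  ≥ 19 ✓
5 windows satisfy the condition.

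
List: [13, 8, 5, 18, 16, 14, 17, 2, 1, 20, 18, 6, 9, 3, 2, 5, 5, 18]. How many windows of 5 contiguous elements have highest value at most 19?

9

13 8 5 18 16 → max 18  ≤ 19 ✓
8 5 18 16 14 → max 18  ≤ 19 ✓
5 18 16 14 17 → max 18  ≤ 19 ✓
18 16 14 17 2 → max 18  ≤ 19 ✓
16 14 17 2 1 → max 17  ≤ 19 ✓
14 17 2 1 20 → max 20
17 2 1 20 18 → max 20
2 1 20 18 6 → max 20
1 20 18 6 9 → max 20
20 18 6 9 3 → max 20
18 6 9 3 2 → max 18  ≤ 19 ✓
6 9 3 2 5 → max 9  ≤ 19 ✓
9 3 2 5 5 → max 9  ≤ 19 ✓
3 2 5 5 18 → max 18  ≤ 19 ✓
9 windows satisfy the condition.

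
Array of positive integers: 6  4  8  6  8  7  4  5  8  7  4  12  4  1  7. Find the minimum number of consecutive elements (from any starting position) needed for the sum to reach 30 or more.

add 6: running sum 6 < 30
add 4: running sum 10 < 30
add 8: running sum 18 < 30
add 6: running sum 24 < 30
add 8: shortest ending here [6, 4, 8, 6, 8] sum 32, len 5
add 7: shortest ending here [4, 8, 6, 8, 7] sum 33, len 5
add 4: shortest ending here [8, 6, 8, 7, 4] sum 33, len 5
add 5: shortest ending here [6, 8, 7, 4, 5] sum 30, len 5
add 8: shortest ending here [8, 7, 4, 5, 8] sum 32, len 5
add 7: shortest ending here [7, 4, 5, 8, 7] sum 31, len 5
add 4: shortest ending here [7, 4, 5, 8, 7, 4] sum 35, len 6
add 12: shortest ending here [8, 7, 4, 12] sum 31, len 4
add 4: shortest ending here [8, 7, 4, 12, 4] sum 35, len 5
add 1: shortest ending here [8, 7, 4, 12, 4, 1] sum 36, len 6
add 7: shortest ending here [7, 4, 12, 4, 1, 7] sum 35, len 6
Shortest qualifying length: 4.

4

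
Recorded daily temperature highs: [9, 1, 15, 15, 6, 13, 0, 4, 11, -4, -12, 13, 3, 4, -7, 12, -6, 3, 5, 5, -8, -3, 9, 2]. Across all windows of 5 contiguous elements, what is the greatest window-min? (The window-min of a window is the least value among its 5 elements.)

9 1 15 15 6 → min 1
1 15 15 6 13 → min 1
15 15 6 13 0 → min 0
15 6 13 0 4 → min 0
6 13 0 4 11 → min 0
13 0 4 11 -4 → min -4
0 4 11 -4 -12 → min -12
4 11 -4 -12 13 → min -12
11 -4 -12 13 3 → min -12
-4 -12 13 3 4 → min -12
-12 13 3 4 -7 → min -12
13 3 4 -7 12 → min -7
3 4 -7 12 -6 → min -7
4 -7 12 -6 3 → min -7
-7 12 -6 3 5 → min -7
12 -6 3 5 5 → min -6
-6 3 5 5 -8 → min -8
3 5 5 -8 -3 → min -8
5 5 -8 -3 9 → min -8
5 -8 -3 9 2 → min -8
Greatest of these is 1.

1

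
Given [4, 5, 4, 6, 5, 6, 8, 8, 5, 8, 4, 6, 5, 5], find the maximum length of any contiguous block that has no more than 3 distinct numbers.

7

add 4: window [4] (1 distinct), len 1
add 5: window [4, 5] (2 distinct), len 2
add 4: window [4, 5, 4] (2 distinct), len 3
add 6: window [4, 5, 4, 6] (3 distinct), len 4
add 5: window [4, 5, 4, 6, 5] (3 distinct), len 5
add 6: window [4, 5, 4, 6, 5, 6] (3 distinct), len 6
add 8: window [6, 5, 6, 8] (3 distinct), len 4
add 8: window [6, 5, 6, 8, 8] (3 distinct), len 5
add 5: window [6, 5, 6, 8, 8, 5] (3 distinct), len 6
add 8: window [6, 5, 6, 8, 8, 5, 8] (3 distinct), len 7
add 4: window [8, 8, 5, 8, 4] (3 distinct), len 5
add 6: window [8, 4, 6] (3 distinct), len 3
add 5: window [4, 6, 5] (3 distinct), len 3
add 5: window [4, 6, 5, 5] (3 distinct), len 4
Longest length with ≤3 distinct: 7.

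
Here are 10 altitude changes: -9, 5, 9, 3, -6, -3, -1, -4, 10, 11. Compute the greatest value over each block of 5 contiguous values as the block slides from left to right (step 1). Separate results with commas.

9, 9, 9, 3, 10, 11

[-9, 5, 9, 3, -6] → max 9
[5, 9, 3, -6, -3] → max 9
[9, 3, -6, -3, -1] → max 9
[3, -6, -3, -1, -4] → max 3
[-6, -3, -1, -4, 10] → max 10
[-3, -1, -4, 10, 11] → max 11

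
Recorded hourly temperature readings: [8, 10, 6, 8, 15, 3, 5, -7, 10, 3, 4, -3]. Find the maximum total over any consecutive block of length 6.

8 10 6 8 15 3 → sum 50
10 6 8 15 3 5 → sum 47
6 8 15 3 5 -7 → sum 30
8 15 3 5 -7 10 → sum 34
15 3 5 -7 10 3 → sum 29
3 5 -7 10 3 4 → sum 18
5 -7 10 3 4 -3 → sum 12
Maximum of these is 50.

50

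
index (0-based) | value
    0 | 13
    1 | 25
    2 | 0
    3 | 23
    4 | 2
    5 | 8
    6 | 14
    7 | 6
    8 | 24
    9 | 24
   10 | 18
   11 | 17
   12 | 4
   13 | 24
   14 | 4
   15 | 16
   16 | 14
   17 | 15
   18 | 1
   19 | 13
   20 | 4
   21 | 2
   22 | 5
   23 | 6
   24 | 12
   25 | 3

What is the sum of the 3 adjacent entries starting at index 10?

39

Elements at indices 10..12: 18, 17, 4
sum(18, 17, 4) = 39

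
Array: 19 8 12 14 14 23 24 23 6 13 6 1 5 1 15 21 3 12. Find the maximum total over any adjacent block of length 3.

(19, 8, 12) → sum 39
(8, 12, 14) → sum 34
(12, 14, 14) → sum 40
(14, 14, 23) → sum 51
(14, 23, 24) → sum 61
(23, 24, 23) → sum 70
(24, 23, 6) → sum 53
(23, 6, 13) → sum 42
(6, 13, 6) → sum 25
(13, 6, 1) → sum 20
(6, 1, 5) → sum 12
(1, 5, 1) → sum 7
(5, 1, 15) → sum 21
(1, 15, 21) → sum 37
(15, 21, 3) → sum 39
(21, 3, 12) → sum 36
Maximum of these is 70.

70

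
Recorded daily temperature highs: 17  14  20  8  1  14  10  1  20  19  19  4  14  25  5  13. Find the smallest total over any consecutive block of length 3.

23

(17, 14, 20) → sum 51
(14, 20, 8) → sum 42
(20, 8, 1) → sum 29
(8, 1, 14) → sum 23
(1, 14, 10) → sum 25
(14, 10, 1) → sum 25
(10, 1, 20) → sum 31
(1, 20, 19) → sum 40
(20, 19, 19) → sum 58
(19, 19, 4) → sum 42
(19, 4, 14) → sum 37
(4, 14, 25) → sum 43
(14, 25, 5) → sum 44
(25, 5, 13) → sum 43
Smallest of these is 23.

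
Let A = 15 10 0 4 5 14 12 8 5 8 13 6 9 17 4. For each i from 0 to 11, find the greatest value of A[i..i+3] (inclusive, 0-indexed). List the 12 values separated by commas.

Sliding a size-4 window across the 15 values:
(15, 10, 0, 4) → max 15
(10, 0, 4, 5) → max 10
(0, 4, 5, 14) → max 14
(4, 5, 14, 12) → max 14
(5, 14, 12, 8) → max 14
(14, 12, 8, 5) → max 14
(12, 8, 5, 8) → max 12
(8, 5, 8, 13) → max 13
(5, 8, 13, 6) → max 13
(8, 13, 6, 9) → max 13
(13, 6, 9, 17) → max 17
(6, 9, 17, 4) → max 17

15, 10, 14, 14, 14, 14, 12, 13, 13, 13, 17, 17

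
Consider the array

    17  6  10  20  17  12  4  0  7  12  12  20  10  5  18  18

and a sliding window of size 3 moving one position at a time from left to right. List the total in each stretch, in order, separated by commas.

Sliding a size-3 window across the 16 values:
[17, 6, 10] → sum 33
[6, 10, 20] → sum 36
[10, 20, 17] → sum 47
[20, 17, 12] → sum 49
[17, 12, 4] → sum 33
[12, 4, 0] → sum 16
[4, 0, 7] → sum 11
[0, 7, 12] → sum 19
[7, 12, 12] → sum 31
[12, 12, 20] → sum 44
[12, 20, 10] → sum 42
[20, 10, 5] → sum 35
[10, 5, 18] → sum 33
[5, 18, 18] → sum 41

33, 36, 47, 49, 33, 16, 11, 19, 31, 44, 42, 35, 33, 41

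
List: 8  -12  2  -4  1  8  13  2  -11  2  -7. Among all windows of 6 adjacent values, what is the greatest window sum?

8 -12 2 -4 1 8 → sum 3
-12 2 -4 1 8 13 → sum 8
2 -4 1 8 13 2 → sum 22
-4 1 8 13 2 -11 → sum 9
1 8 13 2 -11 2 → sum 15
8 13 2 -11 2 -7 → sum 7
Greatest of these is 22.

22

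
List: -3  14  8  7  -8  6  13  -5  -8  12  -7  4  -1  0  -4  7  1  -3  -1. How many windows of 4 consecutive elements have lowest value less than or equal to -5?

10

(-3, 14, 8, 7) → min -3
(14, 8, 7, -8) → min -8  ≤ -5 ✓
(8, 7, -8, 6) → min -8  ≤ -5 ✓
(7, -8, 6, 13) → min -8  ≤ -5 ✓
(-8, 6, 13, -5) → min -8  ≤ -5 ✓
(6, 13, -5, -8) → min -8  ≤ -5 ✓
(13, -5, -8, 12) → min -8  ≤ -5 ✓
(-5, -8, 12, -7) → min -8  ≤ -5 ✓
(-8, 12, -7, 4) → min -8  ≤ -5 ✓
(12, -7, 4, -1) → min -7  ≤ -5 ✓
(-7, 4, -1, 0) → min -7  ≤ -5 ✓
(4, -1, 0, -4) → min -4
(-1, 0, -4, 7) → min -4
(0, -4, 7, 1) → min -4
(-4, 7, 1, -3) → min -4
(7, 1, -3, -1) → min -3
10 windows satisfy the condition.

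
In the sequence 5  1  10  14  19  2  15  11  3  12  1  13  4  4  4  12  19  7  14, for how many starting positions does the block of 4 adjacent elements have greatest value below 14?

6

[5, 1, 10, 14] → max 14
[1, 10, 14, 19] → max 19
[10, 14, 19, 2] → max 19
[14, 19, 2, 15] → max 19
[19, 2, 15, 11] → max 19
[2, 15, 11, 3] → max 15
[15, 11, 3, 12] → max 15
[11, 3, 12, 1] → max 12  < 14 ✓
[3, 12, 1, 13] → max 13  < 14 ✓
[12, 1, 13, 4] → max 13  < 14 ✓
[1, 13, 4, 4] → max 13  < 14 ✓
[13, 4, 4, 4] → max 13  < 14 ✓
[4, 4, 4, 12] → max 12  < 14 ✓
[4, 4, 12, 19] → max 19
[4, 12, 19, 7] → max 19
[12, 19, 7, 14] → max 19
6 windows satisfy the condition.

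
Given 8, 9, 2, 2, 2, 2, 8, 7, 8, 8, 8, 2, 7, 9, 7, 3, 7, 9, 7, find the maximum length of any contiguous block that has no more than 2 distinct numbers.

Extend right; when distinct count exceeds 2, shrink from the left:
add 8: window [8] (1 distinct), len 1
add 9: window [8, 9] (2 distinct), len 2
add 2: window [9, 2] (2 distinct), len 2
add 2: window [9, 2, 2] (2 distinct), len 3
add 2: window [9, 2, 2, 2] (2 distinct), len 4
add 2: window [9, 2, 2, 2, 2] (2 distinct), len 5
add 8: window [2, 2, 2, 2, 8] (2 distinct), len 5
add 7: window [8, 7] (2 distinct), len 2
add 8: window [8, 7, 8] (2 distinct), len 3
add 8: window [8, 7, 8, 8] (2 distinct), len 4
add 8: window [8, 7, 8, 8, 8] (2 distinct), len 5
add 2: window [8, 8, 8, 2] (2 distinct), len 4
add 7: window [2, 7] (2 distinct), len 2
add 9: window [7, 9] (2 distinct), len 2
add 7: window [7, 9, 7] (2 distinct), len 3
add 3: window [7, 3] (2 distinct), len 2
add 7: window [7, 3, 7] (2 distinct), len 3
add 9: window [7, 9] (2 distinct), len 2
add 7: window [7, 9, 7] (2 distinct), len 3
Longest length with ≤2 distinct: 5.

5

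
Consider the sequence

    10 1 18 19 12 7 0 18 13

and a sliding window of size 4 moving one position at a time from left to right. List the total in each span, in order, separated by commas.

48, 50, 56, 38, 37, 38

[10, 1, 18, 19] → sum 48
[1, 18, 19, 12] → sum 50
[18, 19, 12, 7] → sum 56
[19, 12, 7, 0] → sum 38
[12, 7, 0, 18] → sum 37
[7, 0, 18, 13] → sum 38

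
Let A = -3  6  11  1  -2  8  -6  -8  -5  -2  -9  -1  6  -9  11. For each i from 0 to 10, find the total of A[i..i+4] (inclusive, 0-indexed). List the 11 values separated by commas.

13, 24, 12, -7, -13, -13, -30, -25, -11, -15, -2

Sliding a size-5 window across the 15 values:
[-3, 6, 11, 1, -2] → sum 13
[6, 11, 1, -2, 8] → sum 24
[11, 1, -2, 8, -6] → sum 12
[1, -2, 8, -6, -8] → sum -7
[-2, 8, -6, -8, -5] → sum -13
[8, -6, -8, -5, -2] → sum -13
[-6, -8, -5, -2, -9] → sum -30
[-8, -5, -2, -9, -1] → sum -25
[-5, -2, -9, -1, 6] → sum -11
[-2, -9, -1, 6, -9] → sum -15
[-9, -1, 6, -9, 11] → sum -2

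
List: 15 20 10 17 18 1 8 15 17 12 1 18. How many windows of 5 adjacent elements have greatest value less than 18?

2

(15, 20, 10, 17, 18) → max 20
(20, 10, 17, 18, 1) → max 20
(10, 17, 18, 1, 8) → max 18
(17, 18, 1, 8, 15) → max 18
(18, 1, 8, 15, 17) → max 18
(1, 8, 15, 17, 12) → max 17  < 18 ✓
(8, 15, 17, 12, 1) → max 17  < 18 ✓
(15, 17, 12, 1, 18) → max 18
2 windows satisfy the condition.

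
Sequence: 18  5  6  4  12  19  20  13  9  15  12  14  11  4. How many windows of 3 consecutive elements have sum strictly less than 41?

8

(18, 5, 6) → sum 29  < 41 ✓
(5, 6, 4) → sum 15  < 41 ✓
(6, 4, 12) → sum 22  < 41 ✓
(4, 12, 19) → sum 35  < 41 ✓
(12, 19, 20) → sum 51
(19, 20, 13) → sum 52
(20, 13, 9) → sum 42
(13, 9, 15) → sum 37  < 41 ✓
(9, 15, 12) → sum 36  < 41 ✓
(15, 12, 14) → sum 41
(12, 14, 11) → sum 37  < 41 ✓
(14, 11, 4) → sum 29  < 41 ✓
8 windows satisfy the condition.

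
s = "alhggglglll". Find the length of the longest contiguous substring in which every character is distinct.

[a] len 1
[a, l] len 2
[a, l, h] len 3
[a, l, h, g] len 4
[g] len 1
[g] len 1
[g, l] len 2
[l, g] len 2
[g, l] len 2
[l] len 1
[l] len 1
Longest all-distinct length: 4.

4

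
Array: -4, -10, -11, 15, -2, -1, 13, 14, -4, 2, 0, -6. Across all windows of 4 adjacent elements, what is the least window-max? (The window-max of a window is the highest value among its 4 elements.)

2

-4 -10 -11 15 → max 15
-10 -11 15 -2 → max 15
-11 15 -2 -1 → max 15
15 -2 -1 13 → max 15
-2 -1 13 14 → max 14
-1 13 14 -4 → max 14
13 14 -4 2 → max 14
14 -4 2 0 → max 14
-4 2 0 -6 → max 2
Least of these is 2.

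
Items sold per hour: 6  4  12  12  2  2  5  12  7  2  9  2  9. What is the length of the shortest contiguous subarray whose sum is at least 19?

2

Extend right; whenever the sum reaches 19, record the length and shrink from the left:
add 6: running sum 6 < 19
add 4: running sum 10 < 19
add 12: shortest ending here [6, 4, 12] sum 22, len 3
add 12: shortest ending here [12, 12] sum 24, len 2
add 2: shortest ending here [12, 12, 2] sum 26, len 3
add 2: shortest ending here [12, 12, 2, 2] sum 28, len 4
add 5: shortest ending here [12, 2, 2, 5] sum 21, len 4
add 12: shortest ending here [2, 5, 12] sum 19, len 3
add 7: shortest ending here [12, 7] sum 19, len 2
add 2: shortest ending here [12, 7, 2] sum 21, len 3
add 9: shortest ending here [12, 7, 2, 9] sum 30, len 4
add 2: shortest ending here [7, 2, 9, 2] sum 20, len 4
add 9: shortest ending here [9, 2, 9] sum 20, len 3
Shortest qualifying length: 2.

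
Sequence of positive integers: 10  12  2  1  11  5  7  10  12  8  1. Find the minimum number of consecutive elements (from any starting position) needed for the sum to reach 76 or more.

Extend right; whenever the sum reaches 76, record the length and shrink from the left:
add 10: running sum 10 < 76
add 12: running sum 22 < 76
add 2: running sum 24 < 76
add 1: running sum 25 < 76
add 11: running sum 36 < 76
add 5: running sum 41 < 76
add 7: running sum 48 < 76
add 10: running sum 58 < 76
add 12: running sum 70 < 76
add 8: shortest ending here [10, 12, 2, 1, 11, 5, 7, 10, 12, 8] sum 78, len 10
add 1: shortest ending here [10, 12, 2, 1, 11, 5, 7, 10, 12, 8, 1] sum 79, len 11
Shortest qualifying length: 10.

10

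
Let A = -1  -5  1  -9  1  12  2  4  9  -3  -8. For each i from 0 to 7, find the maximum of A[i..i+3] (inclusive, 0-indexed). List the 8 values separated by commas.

1, 1, 12, 12, 12, 12, 9, 9

-1 -5 1 -9 → max 1
-5 1 -9 1 → max 1
1 -9 1 12 → max 12
-9 1 12 2 → max 12
1 12 2 4 → max 12
12 2 4 9 → max 12
2 4 9 -3 → max 9
4 9 -3 -8 → max 9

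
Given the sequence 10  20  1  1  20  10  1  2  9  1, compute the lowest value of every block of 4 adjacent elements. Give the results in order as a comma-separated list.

1, 1, 1, 1, 1, 1, 1

10 20 1 1 → min 1
20 1 1 20 → min 1
1 1 20 10 → min 1
1 20 10 1 → min 1
20 10 1 2 → min 1
10 1 2 9 → min 1
1 2 9 1 → min 1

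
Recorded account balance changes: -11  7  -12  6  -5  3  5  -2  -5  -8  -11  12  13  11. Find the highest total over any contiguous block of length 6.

Window sums for each of the 9 positions:
[-11, 7, -12, 6, -5, 3] → sum -12
[7, -12, 6, -5, 3, 5] → sum 4
[-12, 6, -5, 3, 5, -2] → sum -5
[6, -5, 3, 5, -2, -5] → sum 2
[-5, 3, 5, -2, -5, -8] → sum -12
[3, 5, -2, -5, -8, -11] → sum -18
[5, -2, -5, -8, -11, 12] → sum -9
[-2, -5, -8, -11, 12, 13] → sum -1
[-5, -8, -11, 12, 13, 11] → sum 12
Highest of these is 12.

12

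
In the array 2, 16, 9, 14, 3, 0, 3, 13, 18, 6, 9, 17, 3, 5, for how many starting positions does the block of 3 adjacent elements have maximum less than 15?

(2, 16, 9) → max 16
(16, 9, 14) → max 16
(9, 14, 3) → max 14  < 15 ✓
(14, 3, 0) → max 14  < 15 ✓
(3, 0, 3) → max 3  < 15 ✓
(0, 3, 13) → max 13  < 15 ✓
(3, 13, 18) → max 18
(13, 18, 6) → max 18
(18, 6, 9) → max 18
(6, 9, 17) → max 17
(9, 17, 3) → max 17
(17, 3, 5) → max 17
4 windows satisfy the condition.

4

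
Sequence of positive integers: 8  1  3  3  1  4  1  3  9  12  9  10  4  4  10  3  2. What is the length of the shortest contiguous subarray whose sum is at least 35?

4

Extend right; whenever the sum reaches 35, record the length and shrink from the left:
add 8: running sum 8 < 35
add 1: running sum 9 < 35
add 3: running sum 12 < 35
add 3: running sum 15 < 35
add 1: running sum 16 < 35
add 4: running sum 20 < 35
add 1: running sum 21 < 35
add 3: running sum 24 < 35
add 9: running sum 33 < 35
end 9: [3, 3, 1, 4, 1, 3, 9, 12] sum 36, len 8
end 10: [4, 1, 3, 9, 12, 9] sum 38, len 6
end 11: [9, 12, 9, 10] sum 40, len 4
end 12: [12, 9, 10, 4] sum 35, len 4
end 13: [12, 9, 10, 4, 4] sum 39, len 5
end 14: [9, 10, 4, 4, 10] sum 37, len 5
end 15: [9, 10, 4, 4, 10, 3] sum 40, len 6
end 16: [9, 10, 4, 4, 10, 3, 2] sum 42, len 7
Shortest qualifying length: 4.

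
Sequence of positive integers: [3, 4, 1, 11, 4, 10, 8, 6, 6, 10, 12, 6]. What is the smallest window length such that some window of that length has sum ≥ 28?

add 3: running sum 3 < 28
add 4: running sum 7 < 28
add 1: running sum 8 < 28
add 11: running sum 19 < 28
add 4: running sum 23 < 28
end 5: [4, 1, 11, 4, 10] sum 30, len 5
end 6: [11, 4, 10, 8] sum 33, len 4
end 7: [4, 10, 8, 6] sum 28, len 4
end 8: [10, 8, 6, 6] sum 30, len 4
end 9: [8, 6, 6, 10] sum 30, len 4
end 10: [6, 10, 12] sum 28, len 3
end 11: [10, 12, 6] sum 28, len 3
Shortest qualifying length: 3.

3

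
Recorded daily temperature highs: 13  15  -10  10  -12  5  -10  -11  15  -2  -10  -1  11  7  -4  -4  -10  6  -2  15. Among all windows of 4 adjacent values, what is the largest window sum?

28

Window sums for each of the 17 positions:
13 15 -10 10 → sum 28
15 -10 10 -12 → sum 3
-10 10 -12 5 → sum -7
10 -12 5 -10 → sum -7
-12 5 -10 -11 → sum -28
5 -10 -11 15 → sum -1
-10 -11 15 -2 → sum -8
-11 15 -2 -10 → sum -8
15 -2 -10 -1 → sum 2
-2 -10 -1 11 → sum -2
-10 -1 11 7 → sum 7
-1 11 7 -4 → sum 13
11 7 -4 -4 → sum 10
7 -4 -4 -10 → sum -11
-4 -4 -10 6 → sum -12
-4 -10 6 -2 → sum -10
-10 6 -2 15 → sum 9
Largest of these is 28.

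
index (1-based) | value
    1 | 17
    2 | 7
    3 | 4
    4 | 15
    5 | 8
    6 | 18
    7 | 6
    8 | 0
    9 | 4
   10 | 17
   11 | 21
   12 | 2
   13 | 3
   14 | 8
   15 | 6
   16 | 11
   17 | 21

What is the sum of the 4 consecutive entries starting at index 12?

Elements at indices 12..15: 2, 3, 8, 6
sum(2, 3, 8, 6) = 19

19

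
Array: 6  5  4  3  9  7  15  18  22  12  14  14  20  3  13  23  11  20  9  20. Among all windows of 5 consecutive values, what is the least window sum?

27

Each size-5 window and its sum:
6 5 4 3 9 → sum 27
5 4 3 9 7 → sum 28
4 3 9 7 15 → sum 38
3 9 7 15 18 → sum 52
9 7 15 18 22 → sum 71
7 15 18 22 12 → sum 74
15 18 22 12 14 → sum 81
18 22 12 14 14 → sum 80
22 12 14 14 20 → sum 82
12 14 14 20 3 → sum 63
14 14 20 3 13 → sum 64
14 20 3 13 23 → sum 73
20 3 13 23 11 → sum 70
3 13 23 11 20 → sum 70
13 23 11 20 9 → sum 76
23 11 20 9 20 → sum 83
Least of these is 27.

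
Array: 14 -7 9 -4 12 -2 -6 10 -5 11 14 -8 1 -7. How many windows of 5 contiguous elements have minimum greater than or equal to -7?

7

(14, -7, 9, -4, 12) → min -7  ≥ -7 ✓
(-7, 9, -4, 12, -2) → min -7  ≥ -7 ✓
(9, -4, 12, -2, -6) → min -6  ≥ -7 ✓
(-4, 12, -2, -6, 10) → min -6  ≥ -7 ✓
(12, -2, -6, 10, -5) → min -6  ≥ -7 ✓
(-2, -6, 10, -5, 11) → min -6  ≥ -7 ✓
(-6, 10, -5, 11, 14) → min -6  ≥ -7 ✓
(10, -5, 11, 14, -8) → min -8
(-5, 11, 14, -8, 1) → min -8
(11, 14, -8, 1, -7) → min -8
7 windows satisfy the condition.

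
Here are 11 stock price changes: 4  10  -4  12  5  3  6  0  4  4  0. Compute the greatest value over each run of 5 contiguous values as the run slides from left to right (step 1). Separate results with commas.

12, 12, 12, 12, 6, 6, 6

(4, 10, -4, 12, 5) → max 12
(10, -4, 12, 5, 3) → max 12
(-4, 12, 5, 3, 6) → max 12
(12, 5, 3, 6, 0) → max 12
(5, 3, 6, 0, 4) → max 6
(3, 6, 0, 4, 4) → max 6
(6, 0, 4, 4, 0) → max 6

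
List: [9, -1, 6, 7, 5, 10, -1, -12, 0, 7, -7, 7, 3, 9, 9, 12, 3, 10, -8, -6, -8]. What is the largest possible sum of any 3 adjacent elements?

9 -1 6 → sum 14
-1 6 7 → sum 12
6 7 5 → sum 18
7 5 10 → sum 22
5 10 -1 → sum 14
10 -1 -12 → sum -3
-1 -12 0 → sum -13
-12 0 7 → sum -5
0 7 -7 → sum 0
7 -7 7 → sum 7
-7 7 3 → sum 3
7 3 9 → sum 19
3 9 9 → sum 21
9 9 12 → sum 30
9 12 3 → sum 24
12 3 10 → sum 25
3 10 -8 → sum 5
10 -8 -6 → sum -4
-8 -6 -8 → sum -22
Largest of these is 30.

30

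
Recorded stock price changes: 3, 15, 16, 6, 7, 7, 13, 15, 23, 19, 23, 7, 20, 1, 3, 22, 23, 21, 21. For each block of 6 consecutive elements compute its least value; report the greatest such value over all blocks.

7

(3, 15, 16, 6, 7, 7) → min 3
(15, 16, 6, 7, 7, 13) → min 6
(16, 6, 7, 7, 13, 15) → min 6
(6, 7, 7, 13, 15, 23) → min 6
(7, 7, 13, 15, 23, 19) → min 7
(7, 13, 15, 23, 19, 23) → min 7
(13, 15, 23, 19, 23, 7) → min 7
(15, 23, 19, 23, 7, 20) → min 7
(23, 19, 23, 7, 20, 1) → min 1
(19, 23, 7, 20, 1, 3) → min 1
(23, 7, 20, 1, 3, 22) → min 1
(7, 20, 1, 3, 22, 23) → min 1
(20, 1, 3, 22, 23, 21) → min 1
(1, 3, 22, 23, 21, 21) → min 1
Greatest of these is 7.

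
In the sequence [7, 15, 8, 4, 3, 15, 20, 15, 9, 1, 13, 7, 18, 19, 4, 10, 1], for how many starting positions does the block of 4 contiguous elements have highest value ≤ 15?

5

(7, 15, 8, 4) → max 15  ≤ 15 ✓
(15, 8, 4, 3) → max 15  ≤ 15 ✓
(8, 4, 3, 15) → max 15  ≤ 15 ✓
(4, 3, 15, 20) → max 20
(3, 15, 20, 15) → max 20
(15, 20, 15, 9) → max 20
(20, 15, 9, 1) → max 20
(15, 9, 1, 13) → max 15  ≤ 15 ✓
(9, 1, 13, 7) → max 13  ≤ 15 ✓
(1, 13, 7, 18) → max 18
(13, 7, 18, 19) → max 19
(7, 18, 19, 4) → max 19
(18, 19, 4, 10) → max 19
(19, 4, 10, 1) → max 19
5 windows satisfy the condition.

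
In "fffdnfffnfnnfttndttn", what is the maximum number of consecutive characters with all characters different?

3

[f] len 1
[f] len 1
[f] len 1
[f, d] len 2
[f, d, n] len 3
[d, n, f] len 3
[f] len 1
[f] len 1
[f, n] len 2
[n, f] len 2
[f, n] len 2
[n] len 1
[n, f] len 2
[n, f, t] len 3
[t] len 1
[t, n] len 2
[t, n, d] len 3
[n, d, t] len 3
[t] len 1
[t, n] len 2
Longest all-distinct length: 3.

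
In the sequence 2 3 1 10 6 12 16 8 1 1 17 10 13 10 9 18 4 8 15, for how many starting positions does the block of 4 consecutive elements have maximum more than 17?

4

2 3 1 10 → max 10
3 1 10 6 → max 10
1 10 6 12 → max 12
10 6 12 16 → max 16
6 12 16 8 → max 16
12 16 8 1 → max 16
16 8 1 1 → max 16
8 1 1 17 → max 17
1 1 17 10 → max 17
1 17 10 13 → max 17
17 10 13 10 → max 17
10 13 10 9 → max 13
13 10 9 18 → max 18  > 17 ✓
10 9 18 4 → max 18  > 17 ✓
9 18 4 8 → max 18  > 17 ✓
18 4 8 15 → max 18  > 17 ✓
4 windows satisfy the condition.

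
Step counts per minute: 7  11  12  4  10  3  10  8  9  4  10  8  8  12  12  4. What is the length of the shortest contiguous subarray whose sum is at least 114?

14

Extend right; whenever the sum reaches 114, record the length and shrink from the left:
add 7: running sum 7 < 114
add 11: running sum 18 < 114
add 12: running sum 30 < 114
add 4: running sum 34 < 114
add 10: running sum 44 < 114
add 3: running sum 47 < 114
add 10: running sum 57 < 114
add 8: running sum 65 < 114
add 9: running sum 74 < 114
add 4: running sum 78 < 114
add 10: running sum 88 < 114
add 8: running sum 96 < 114
add 8: running sum 104 < 114
add 12: shortest ending here [7, 11, 12, 4, 10, 3, 10, 8, 9, 4, 10, 8, 8, 12] sum 116, len 14
add 12: shortest ending here [11, 12, 4, 10, 3, 10, 8, 9, 4, 10, 8, 8, 12, 12] sum 121, len 14
add 4: shortest ending here [12, 4, 10, 3, 10, 8, 9, 4, 10, 8, 8, 12, 12, 4] sum 114, len 14
Shortest qualifying length: 14.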